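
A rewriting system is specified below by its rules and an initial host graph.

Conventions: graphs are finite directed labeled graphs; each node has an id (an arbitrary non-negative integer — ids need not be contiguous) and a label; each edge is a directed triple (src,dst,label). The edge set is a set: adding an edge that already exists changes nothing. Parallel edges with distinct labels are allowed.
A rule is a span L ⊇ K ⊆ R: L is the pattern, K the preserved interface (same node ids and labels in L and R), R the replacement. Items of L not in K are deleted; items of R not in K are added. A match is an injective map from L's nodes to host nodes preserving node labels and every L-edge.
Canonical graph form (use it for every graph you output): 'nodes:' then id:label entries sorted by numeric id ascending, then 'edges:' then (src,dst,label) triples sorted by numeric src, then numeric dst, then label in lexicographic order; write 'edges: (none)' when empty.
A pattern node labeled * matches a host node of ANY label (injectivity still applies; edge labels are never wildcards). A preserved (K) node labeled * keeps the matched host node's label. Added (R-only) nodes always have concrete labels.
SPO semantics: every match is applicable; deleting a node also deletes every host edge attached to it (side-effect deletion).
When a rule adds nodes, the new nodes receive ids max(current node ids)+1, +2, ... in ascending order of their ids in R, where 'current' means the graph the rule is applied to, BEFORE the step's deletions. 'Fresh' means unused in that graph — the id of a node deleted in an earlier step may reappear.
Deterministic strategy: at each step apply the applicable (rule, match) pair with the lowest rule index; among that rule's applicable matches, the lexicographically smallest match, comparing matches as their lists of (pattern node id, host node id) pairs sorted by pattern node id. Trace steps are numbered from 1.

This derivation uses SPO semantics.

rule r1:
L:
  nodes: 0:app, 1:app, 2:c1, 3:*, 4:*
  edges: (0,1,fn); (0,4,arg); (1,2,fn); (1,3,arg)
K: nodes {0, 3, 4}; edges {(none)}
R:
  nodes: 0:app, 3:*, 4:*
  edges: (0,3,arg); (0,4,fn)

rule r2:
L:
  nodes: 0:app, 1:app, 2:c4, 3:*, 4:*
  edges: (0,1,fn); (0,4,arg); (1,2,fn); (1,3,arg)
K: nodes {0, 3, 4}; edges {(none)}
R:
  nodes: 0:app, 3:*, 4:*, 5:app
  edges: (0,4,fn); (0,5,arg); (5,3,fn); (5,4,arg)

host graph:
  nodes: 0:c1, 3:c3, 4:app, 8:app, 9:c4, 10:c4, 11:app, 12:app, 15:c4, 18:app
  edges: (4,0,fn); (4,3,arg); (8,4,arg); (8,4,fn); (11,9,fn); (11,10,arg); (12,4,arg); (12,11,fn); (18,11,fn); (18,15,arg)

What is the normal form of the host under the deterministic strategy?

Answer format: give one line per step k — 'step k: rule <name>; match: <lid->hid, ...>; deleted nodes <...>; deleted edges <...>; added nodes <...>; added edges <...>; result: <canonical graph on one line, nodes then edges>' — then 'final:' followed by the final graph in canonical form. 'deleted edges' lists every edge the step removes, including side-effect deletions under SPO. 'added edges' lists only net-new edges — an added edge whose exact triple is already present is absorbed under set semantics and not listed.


step 1: rule r2; match: 0->12, 1->11, 2->9, 3->10, 4->4; deleted nodes 9, 11; deleted edges (11,9,fn); (11,10,arg); (12,4,arg); (12,11,fn); (18,11,fn); added nodes 19; added edges (12,4,fn); (12,19,arg); (19,4,arg); (19,10,fn); result: nodes: 0:c1, 3:c3, 4:app, 8:app, 10:c4, 12:app, 15:c4, 18:app, 19:app edges: (4,0,fn); (4,3,arg); (8,4,arg); (8,4,fn); (12,4,fn); (12,19,arg); (18,15,arg); (19,4,arg); (19,10,fn)
step 2: rule r1; match: 0->12, 1->4, 2->0, 3->3, 4->19; deleted nodes 0, 4; deleted edges (4,0,fn); (4,3,arg); (8,4,arg); (8,4,fn); (12,4,fn); (12,19,arg); (19,4,arg); added nodes (none); added edges (12,3,arg); (12,19,fn); result: nodes: 3:c3, 8:app, 10:c4, 12:app, 15:c4, 18:app, 19:app edges: (12,3,arg); (12,19,fn); (18,15,arg); (19,10,fn)
final:
nodes: 3:c3, 8:app, 10:c4, 12:app, 15:c4, 18:app, 19:app
edges: (12,3,arg); (12,19,fn); (18,15,arg); (19,10,fn)


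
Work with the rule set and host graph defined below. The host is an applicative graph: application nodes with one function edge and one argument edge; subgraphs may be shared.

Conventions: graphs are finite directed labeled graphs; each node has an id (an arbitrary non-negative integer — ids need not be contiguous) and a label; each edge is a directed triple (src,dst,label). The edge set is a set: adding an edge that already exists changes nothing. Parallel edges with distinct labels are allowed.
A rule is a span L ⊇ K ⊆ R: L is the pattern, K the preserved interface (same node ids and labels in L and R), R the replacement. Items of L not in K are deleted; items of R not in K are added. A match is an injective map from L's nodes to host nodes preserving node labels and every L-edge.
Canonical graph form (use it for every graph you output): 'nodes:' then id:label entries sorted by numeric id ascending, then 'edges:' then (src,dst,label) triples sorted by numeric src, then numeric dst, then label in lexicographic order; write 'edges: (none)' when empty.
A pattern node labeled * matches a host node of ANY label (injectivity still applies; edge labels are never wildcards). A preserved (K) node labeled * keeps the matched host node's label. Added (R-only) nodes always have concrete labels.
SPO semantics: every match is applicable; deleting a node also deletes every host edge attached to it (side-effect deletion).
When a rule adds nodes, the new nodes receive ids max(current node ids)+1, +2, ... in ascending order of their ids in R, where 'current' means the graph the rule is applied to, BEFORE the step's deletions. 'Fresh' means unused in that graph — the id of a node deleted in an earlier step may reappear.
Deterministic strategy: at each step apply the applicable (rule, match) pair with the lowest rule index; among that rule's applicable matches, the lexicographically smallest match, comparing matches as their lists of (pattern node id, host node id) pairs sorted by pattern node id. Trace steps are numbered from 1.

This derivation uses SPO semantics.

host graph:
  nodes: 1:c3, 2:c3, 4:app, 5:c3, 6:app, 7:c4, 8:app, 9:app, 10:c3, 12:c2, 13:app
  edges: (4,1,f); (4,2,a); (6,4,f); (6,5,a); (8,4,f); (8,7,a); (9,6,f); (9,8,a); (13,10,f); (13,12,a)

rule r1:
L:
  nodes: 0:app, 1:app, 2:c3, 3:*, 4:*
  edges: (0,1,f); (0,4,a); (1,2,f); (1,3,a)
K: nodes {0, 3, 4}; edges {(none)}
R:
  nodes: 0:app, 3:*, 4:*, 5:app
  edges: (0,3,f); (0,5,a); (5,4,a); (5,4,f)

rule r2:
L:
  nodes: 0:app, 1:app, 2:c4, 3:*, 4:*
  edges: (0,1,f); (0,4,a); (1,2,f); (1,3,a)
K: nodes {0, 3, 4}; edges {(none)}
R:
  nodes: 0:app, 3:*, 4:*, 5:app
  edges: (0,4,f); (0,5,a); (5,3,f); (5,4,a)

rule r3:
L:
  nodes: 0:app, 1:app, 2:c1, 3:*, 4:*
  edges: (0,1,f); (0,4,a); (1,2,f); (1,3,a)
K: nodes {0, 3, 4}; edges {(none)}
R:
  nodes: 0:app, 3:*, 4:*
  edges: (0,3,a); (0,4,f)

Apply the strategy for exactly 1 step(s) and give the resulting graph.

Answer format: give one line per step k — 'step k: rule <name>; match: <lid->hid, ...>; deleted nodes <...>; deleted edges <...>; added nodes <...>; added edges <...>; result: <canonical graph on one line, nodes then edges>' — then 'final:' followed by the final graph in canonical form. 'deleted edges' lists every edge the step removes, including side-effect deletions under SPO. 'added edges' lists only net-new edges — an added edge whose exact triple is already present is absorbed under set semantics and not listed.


step 1: rule r1; match: 0->6, 1->4, 2->1, 3->2, 4->5; deleted nodes 1, 4; deleted edges (4,1,f); (4,2,a); (6,4,f); (6,5,a); (8,4,f); added nodes 14; added edges (6,2,f); (6,14,a); (14,5,a); (14,5,f); result: nodes: 2:c3, 5:c3, 6:app, 7:c4, 8:app, 9:app, 10:c3, 12:c2, 13:app, 14:app edges: (6,2,f); (6,14,a); (8,7,a); (9,6,f); (9,8,a); (13,10,f); (13,12,a); (14,5,a); (14,5,f)
final:
nodes: 2:c3, 5:c3, 6:app, 7:c4, 8:app, 9:app, 10:c3, 12:c2, 13:app, 14:app
edges: (6,2,f); (6,14,a); (8,7,a); (9,6,f); (9,8,a); (13,10,f); (13,12,a); (14,5,a); (14,5,f)


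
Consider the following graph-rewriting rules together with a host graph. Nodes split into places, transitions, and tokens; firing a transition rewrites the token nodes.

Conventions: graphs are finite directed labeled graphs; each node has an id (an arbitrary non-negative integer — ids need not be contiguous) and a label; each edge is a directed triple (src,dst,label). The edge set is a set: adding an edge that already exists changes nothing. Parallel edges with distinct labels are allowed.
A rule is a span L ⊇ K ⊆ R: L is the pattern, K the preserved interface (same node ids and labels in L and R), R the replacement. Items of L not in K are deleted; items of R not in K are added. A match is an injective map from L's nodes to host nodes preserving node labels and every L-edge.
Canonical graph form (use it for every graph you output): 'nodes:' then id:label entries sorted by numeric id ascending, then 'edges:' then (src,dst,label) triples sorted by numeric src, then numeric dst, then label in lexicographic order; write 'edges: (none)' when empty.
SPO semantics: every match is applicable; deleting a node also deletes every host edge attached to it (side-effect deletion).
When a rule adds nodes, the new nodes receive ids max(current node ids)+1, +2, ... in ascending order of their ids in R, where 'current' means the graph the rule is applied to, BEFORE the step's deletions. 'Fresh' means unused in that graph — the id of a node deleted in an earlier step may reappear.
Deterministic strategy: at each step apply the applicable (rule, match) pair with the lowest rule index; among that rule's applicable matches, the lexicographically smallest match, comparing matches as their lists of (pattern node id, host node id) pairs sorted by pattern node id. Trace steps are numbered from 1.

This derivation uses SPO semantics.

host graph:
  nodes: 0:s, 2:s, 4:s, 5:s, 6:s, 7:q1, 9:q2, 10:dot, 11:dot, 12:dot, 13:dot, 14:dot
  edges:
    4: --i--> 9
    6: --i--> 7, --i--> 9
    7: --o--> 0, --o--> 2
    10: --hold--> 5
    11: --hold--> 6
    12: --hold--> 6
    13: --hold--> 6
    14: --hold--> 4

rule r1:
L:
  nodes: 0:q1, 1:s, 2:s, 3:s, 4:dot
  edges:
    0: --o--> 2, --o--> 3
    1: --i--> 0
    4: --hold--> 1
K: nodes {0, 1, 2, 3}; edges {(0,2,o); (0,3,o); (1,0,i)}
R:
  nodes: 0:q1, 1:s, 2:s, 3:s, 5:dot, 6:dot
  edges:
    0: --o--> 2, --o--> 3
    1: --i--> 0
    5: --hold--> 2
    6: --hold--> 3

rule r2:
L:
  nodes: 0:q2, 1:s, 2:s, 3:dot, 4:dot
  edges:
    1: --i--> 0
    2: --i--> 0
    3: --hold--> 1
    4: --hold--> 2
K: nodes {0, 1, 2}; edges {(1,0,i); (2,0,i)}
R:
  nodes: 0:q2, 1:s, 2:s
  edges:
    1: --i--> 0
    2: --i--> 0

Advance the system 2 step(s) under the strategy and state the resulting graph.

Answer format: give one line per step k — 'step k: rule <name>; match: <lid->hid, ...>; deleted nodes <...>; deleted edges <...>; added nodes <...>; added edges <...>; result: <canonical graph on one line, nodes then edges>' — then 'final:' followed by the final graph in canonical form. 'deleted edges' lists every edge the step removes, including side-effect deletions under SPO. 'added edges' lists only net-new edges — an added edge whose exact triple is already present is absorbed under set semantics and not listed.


step 1: rule r1; match: 0->7, 1->6, 2->0, 3->2, 4->11; deleted nodes 11; deleted edges (11,6,hold); added nodes 15, 16; added edges (15,0,hold); (16,2,hold); result: nodes: 0:s, 2:s, 4:s, 5:s, 6:s, 7:q1, 9:q2, 10:dot, 12:dot, 13:dot, 14:dot, 15:dot, 16:dot edges: (4,9,i); (6,7,i); (6,9,i); (7,0,o); (7,2,o); (10,5,hold); (12,6,hold); (13,6,hold); (14,4,hold); (15,0,hold); (16,2,hold)
step 2: rule r1; match: 0->7, 1->6, 2->0, 3->2, 4->12; deleted nodes 12; deleted edges (12,6,hold); added nodes 17, 18; added edges (17,0,hold); (18,2,hold); result: nodes: 0:s, 2:s, 4:s, 5:s, 6:s, 7:q1, 9:q2, 10:dot, 13:dot, 14:dot, 15:dot, 16:dot, 17:dot, 18:dot edges: (4,9,i); (6,7,i); (6,9,i); (7,0,o); (7,2,o); (10,5,hold); (13,6,hold); (14,4,hold); (15,0,hold); (16,2,hold); (17,0,hold); (18,2,hold)
final:
nodes: 0:s, 2:s, 4:s, 5:s, 6:s, 7:q1, 9:q2, 10:dot, 13:dot, 14:dot, 15:dot, 16:dot, 17:dot, 18:dot
edges: (4,9,i); (6,7,i); (6,9,i); (7,0,o); (7,2,o); (10,5,hold); (13,6,hold); (14,4,hold); (15,0,hold); (16,2,hold); (17,0,hold); (18,2,hold)


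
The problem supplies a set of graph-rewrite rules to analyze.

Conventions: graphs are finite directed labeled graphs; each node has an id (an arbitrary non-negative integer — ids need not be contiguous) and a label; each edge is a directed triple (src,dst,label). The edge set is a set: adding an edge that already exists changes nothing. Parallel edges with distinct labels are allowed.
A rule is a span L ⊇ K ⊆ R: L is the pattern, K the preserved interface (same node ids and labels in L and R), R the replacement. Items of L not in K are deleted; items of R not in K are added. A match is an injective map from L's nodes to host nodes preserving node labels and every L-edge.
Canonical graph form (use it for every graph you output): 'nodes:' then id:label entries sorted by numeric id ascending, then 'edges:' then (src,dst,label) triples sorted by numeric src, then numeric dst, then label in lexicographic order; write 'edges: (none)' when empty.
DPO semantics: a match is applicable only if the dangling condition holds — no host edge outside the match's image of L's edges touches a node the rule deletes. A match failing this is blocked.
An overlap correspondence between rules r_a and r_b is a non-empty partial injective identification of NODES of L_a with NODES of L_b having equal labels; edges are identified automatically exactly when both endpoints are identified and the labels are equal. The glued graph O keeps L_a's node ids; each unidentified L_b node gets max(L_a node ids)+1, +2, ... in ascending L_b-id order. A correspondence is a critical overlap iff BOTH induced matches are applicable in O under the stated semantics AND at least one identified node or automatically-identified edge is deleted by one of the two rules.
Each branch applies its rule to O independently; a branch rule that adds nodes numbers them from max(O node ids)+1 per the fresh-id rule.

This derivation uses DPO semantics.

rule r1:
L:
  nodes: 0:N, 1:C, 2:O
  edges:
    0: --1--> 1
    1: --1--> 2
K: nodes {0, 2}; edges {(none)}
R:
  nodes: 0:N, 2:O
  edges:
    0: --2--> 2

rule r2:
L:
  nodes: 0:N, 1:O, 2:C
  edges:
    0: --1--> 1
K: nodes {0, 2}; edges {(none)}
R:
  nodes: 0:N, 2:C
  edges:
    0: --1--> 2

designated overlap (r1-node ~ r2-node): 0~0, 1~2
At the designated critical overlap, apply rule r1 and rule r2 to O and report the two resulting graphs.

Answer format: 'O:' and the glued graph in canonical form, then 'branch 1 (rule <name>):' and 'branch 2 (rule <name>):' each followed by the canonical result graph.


O:
nodes: 0:N, 1:C, 2:O, 3:O
edges: (0,1,1); (0,3,1); (1,2,1)
branch 1 (rule r1):
nodes: 0:N, 2:O, 3:O
edges: (0,2,2); (0,3,1)
branch 2 (rule r2):
nodes: 0:N, 1:C, 2:O
edges: (0,1,1); (1,2,1)


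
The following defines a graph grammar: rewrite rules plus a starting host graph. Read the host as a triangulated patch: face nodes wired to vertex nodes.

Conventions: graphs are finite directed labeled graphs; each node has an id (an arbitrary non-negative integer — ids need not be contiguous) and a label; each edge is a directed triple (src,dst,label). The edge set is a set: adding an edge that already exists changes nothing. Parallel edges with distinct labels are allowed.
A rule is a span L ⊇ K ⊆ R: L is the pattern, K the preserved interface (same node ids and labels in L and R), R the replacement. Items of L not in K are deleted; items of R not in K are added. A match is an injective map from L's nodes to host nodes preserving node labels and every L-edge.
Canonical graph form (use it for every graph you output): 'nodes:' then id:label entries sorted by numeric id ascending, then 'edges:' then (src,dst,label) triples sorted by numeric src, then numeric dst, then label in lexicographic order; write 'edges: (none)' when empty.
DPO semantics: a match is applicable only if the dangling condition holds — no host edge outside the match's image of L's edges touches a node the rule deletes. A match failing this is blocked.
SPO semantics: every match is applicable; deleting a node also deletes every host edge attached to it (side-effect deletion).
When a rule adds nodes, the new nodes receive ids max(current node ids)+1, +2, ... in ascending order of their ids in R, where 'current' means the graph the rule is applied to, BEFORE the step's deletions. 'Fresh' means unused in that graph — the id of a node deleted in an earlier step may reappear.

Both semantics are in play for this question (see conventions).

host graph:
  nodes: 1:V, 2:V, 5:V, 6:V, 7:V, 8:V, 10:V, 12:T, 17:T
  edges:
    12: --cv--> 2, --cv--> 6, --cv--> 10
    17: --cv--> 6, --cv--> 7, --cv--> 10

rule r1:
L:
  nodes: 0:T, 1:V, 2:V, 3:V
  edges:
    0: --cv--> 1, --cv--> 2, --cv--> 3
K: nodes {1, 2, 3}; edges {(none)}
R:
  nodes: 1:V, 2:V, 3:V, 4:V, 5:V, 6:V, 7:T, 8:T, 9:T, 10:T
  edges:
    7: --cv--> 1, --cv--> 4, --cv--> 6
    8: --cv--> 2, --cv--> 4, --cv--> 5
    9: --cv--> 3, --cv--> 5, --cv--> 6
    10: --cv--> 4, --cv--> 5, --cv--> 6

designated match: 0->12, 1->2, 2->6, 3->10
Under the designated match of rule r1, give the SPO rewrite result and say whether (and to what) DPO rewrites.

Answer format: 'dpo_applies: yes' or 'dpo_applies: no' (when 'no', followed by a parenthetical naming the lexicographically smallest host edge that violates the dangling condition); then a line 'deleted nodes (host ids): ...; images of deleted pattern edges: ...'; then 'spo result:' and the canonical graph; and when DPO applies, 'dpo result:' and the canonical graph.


dpo_applies: yes
deleted nodes (host ids): 12; images of deleted pattern edges: (12,2,cv); (12,6,cv); (12,10,cv)
spo result:
nodes: 1:V, 2:V, 5:V, 6:V, 7:V, 8:V, 10:V, 17:T, 18:V, 19:V, 20:V, 21:T, 22:T, 23:T, 24:T
edges: (17,6,cv); (17,7,cv); (17,10,cv); (21,2,cv); (21,18,cv); (21,20,cv); (22,6,cv); (22,18,cv); (22,19,cv); (23,10,cv); (23,19,cv); (23,20,cv); (24,18,cv); (24,19,cv); (24,20,cv)
dpo result:
nodes: 1:V, 2:V, 5:V, 6:V, 7:V, 8:V, 10:V, 17:T, 18:V, 19:V, 20:V, 21:T, 22:T, 23:T, 24:T
edges: (17,6,cv); (17,7,cv); (17,10,cv); (21,2,cv); (21,18,cv); (21,20,cv); (22,6,cv); (22,18,cv); (22,19,cv); (23,10,cv); (23,19,cv); (23,20,cv); (24,18,cv); (24,19,cv); (24,20,cv)


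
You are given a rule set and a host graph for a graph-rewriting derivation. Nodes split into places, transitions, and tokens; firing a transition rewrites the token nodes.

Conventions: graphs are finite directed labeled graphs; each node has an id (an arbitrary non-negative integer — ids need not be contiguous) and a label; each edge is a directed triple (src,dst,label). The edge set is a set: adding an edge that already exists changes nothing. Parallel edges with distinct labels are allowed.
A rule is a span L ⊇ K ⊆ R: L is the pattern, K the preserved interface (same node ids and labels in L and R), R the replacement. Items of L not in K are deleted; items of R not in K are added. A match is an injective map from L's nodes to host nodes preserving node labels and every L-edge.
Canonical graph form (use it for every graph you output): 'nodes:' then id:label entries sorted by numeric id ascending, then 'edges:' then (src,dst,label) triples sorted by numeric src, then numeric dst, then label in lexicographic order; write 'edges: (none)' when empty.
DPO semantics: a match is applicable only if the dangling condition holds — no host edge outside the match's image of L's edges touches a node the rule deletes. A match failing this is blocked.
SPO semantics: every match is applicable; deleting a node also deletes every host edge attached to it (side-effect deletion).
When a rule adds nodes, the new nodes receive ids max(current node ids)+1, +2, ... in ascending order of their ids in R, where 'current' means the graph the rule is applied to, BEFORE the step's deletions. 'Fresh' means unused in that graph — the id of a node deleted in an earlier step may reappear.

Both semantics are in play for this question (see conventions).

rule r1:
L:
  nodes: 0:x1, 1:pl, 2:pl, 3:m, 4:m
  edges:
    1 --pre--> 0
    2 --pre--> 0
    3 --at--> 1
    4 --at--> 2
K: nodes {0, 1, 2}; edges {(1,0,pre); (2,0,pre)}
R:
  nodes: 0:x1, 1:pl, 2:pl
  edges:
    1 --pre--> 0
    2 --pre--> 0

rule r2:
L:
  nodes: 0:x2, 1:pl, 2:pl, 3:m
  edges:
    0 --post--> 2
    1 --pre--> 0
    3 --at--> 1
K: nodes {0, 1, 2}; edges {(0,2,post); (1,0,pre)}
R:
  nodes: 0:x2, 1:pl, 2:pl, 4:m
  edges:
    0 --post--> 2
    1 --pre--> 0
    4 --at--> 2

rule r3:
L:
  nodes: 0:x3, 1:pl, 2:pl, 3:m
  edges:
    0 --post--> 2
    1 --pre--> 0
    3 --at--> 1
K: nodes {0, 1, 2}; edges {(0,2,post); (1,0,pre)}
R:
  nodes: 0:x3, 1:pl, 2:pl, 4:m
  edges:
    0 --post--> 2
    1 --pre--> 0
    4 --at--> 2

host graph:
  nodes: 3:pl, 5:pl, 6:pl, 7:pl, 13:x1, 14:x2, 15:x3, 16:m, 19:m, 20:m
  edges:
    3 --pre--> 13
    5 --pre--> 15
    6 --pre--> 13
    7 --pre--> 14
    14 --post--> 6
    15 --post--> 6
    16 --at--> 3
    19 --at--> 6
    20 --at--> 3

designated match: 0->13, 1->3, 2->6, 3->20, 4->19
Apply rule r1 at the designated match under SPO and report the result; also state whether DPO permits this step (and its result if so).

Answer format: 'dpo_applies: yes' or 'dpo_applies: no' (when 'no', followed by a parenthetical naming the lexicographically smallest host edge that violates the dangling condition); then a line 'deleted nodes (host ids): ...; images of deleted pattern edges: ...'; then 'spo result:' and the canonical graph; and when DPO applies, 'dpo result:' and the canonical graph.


dpo_applies: yes
deleted nodes (host ids): 19, 20; images of deleted pattern edges: (19,6,at); (20,3,at)
spo result:
nodes: 3:pl, 5:pl, 6:pl, 7:pl, 13:x1, 14:x2, 15:x3, 16:m
edges: (3,13,pre); (5,15,pre); (6,13,pre); (7,14,pre); (14,6,post); (15,6,post); (16,3,at)
dpo result:
nodes: 3:pl, 5:pl, 6:pl, 7:pl, 13:x1, 14:x2, 15:x3, 16:m
edges: (3,13,pre); (5,15,pre); (6,13,pre); (7,14,pre); (14,6,post); (15,6,post); (16,3,at)


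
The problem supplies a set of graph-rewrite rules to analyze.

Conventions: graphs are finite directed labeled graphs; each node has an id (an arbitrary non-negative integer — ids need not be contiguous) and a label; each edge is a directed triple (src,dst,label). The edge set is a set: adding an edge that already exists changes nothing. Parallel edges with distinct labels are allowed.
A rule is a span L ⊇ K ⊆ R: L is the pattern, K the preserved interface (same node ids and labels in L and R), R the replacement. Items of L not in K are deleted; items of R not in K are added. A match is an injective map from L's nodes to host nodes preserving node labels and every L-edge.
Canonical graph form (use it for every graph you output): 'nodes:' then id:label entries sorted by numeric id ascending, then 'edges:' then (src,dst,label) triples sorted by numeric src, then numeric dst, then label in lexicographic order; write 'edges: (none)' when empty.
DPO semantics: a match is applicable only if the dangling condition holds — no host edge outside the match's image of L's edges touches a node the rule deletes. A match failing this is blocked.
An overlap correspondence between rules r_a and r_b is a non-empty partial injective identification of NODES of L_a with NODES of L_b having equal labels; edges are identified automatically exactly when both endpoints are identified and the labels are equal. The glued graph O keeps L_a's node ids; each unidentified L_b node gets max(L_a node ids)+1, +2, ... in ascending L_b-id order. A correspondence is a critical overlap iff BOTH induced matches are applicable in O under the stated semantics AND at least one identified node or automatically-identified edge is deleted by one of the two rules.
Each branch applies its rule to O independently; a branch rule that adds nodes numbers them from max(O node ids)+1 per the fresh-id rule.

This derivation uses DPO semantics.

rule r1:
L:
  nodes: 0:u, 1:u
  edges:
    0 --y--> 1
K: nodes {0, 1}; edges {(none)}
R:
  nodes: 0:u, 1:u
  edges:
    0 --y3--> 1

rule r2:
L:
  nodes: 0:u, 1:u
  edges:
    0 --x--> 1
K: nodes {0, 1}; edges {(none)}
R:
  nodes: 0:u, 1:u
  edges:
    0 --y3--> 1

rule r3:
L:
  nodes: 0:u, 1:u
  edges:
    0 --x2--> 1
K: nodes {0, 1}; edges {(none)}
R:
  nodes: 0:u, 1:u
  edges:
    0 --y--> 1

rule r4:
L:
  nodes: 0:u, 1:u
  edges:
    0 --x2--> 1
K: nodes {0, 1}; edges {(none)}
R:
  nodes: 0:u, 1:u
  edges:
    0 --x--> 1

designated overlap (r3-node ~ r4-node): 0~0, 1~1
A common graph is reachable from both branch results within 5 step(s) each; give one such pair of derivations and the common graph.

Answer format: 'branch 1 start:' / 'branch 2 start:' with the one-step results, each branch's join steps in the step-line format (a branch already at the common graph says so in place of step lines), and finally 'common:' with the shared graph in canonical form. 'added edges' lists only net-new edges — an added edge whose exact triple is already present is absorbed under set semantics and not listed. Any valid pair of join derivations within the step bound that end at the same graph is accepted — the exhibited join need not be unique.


branch 1 start:
nodes: 0:u, 1:u
edges: (0,1,y)
branch 2 start:
nodes: 0:u, 1:u
edges: (0,1,x)
branch 1 step 1: rule r1; match: 0->0, 1->1; deleted nodes (none); deleted edges (0,1,y); added nodes (none); added edges (0,1,y3); result: nodes: 0:u, 1:u edges: (0,1,y3)
branch 2 step 1: rule r2; match: 0->0, 1->1; deleted nodes (none); deleted edges (0,1,x); added nodes (none); added edges (0,1,y3); result: nodes: 0:u, 1:u edges: (0,1,y3)
common:
nodes: 0:u, 1:u
edges: (0,1,y3)


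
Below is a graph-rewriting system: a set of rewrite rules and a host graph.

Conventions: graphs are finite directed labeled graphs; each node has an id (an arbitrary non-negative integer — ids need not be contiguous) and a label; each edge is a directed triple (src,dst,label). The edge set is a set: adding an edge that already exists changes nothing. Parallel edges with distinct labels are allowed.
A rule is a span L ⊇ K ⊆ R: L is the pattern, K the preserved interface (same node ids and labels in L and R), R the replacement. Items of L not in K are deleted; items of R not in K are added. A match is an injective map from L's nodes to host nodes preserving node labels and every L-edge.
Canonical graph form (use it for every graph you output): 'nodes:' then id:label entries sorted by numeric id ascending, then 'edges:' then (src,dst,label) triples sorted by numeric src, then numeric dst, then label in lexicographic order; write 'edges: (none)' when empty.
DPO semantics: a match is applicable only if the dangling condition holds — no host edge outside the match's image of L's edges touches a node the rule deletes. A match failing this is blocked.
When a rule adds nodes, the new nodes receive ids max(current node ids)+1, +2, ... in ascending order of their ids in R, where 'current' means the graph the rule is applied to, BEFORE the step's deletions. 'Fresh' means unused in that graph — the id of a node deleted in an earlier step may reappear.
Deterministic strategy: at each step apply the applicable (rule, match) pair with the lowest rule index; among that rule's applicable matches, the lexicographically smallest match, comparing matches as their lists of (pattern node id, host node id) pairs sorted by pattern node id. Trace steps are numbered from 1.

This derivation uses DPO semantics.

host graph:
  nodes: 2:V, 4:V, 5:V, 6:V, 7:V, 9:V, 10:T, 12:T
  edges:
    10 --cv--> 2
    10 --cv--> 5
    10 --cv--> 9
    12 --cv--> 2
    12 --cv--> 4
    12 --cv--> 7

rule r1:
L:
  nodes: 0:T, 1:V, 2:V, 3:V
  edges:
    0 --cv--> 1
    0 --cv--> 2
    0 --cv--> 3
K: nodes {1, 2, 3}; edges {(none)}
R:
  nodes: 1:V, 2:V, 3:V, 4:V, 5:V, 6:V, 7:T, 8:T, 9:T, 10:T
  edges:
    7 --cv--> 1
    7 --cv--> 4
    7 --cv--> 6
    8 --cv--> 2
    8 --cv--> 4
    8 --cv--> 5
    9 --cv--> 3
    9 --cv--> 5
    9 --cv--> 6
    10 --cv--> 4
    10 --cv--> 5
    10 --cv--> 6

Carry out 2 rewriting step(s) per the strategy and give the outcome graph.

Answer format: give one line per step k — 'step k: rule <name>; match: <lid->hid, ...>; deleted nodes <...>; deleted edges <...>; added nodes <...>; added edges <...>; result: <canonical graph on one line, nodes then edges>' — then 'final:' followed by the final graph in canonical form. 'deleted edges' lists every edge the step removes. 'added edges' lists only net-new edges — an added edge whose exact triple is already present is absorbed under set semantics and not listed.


step 1: rule r1; match: 0->10, 1->2, 2->5, 3->9; deleted nodes 10; deleted edges (10,2,cv); (10,5,cv); (10,9,cv); added nodes 13, 14, 15, 16, 17, 18, 19; added edges (16,2,cv); (16,13,cv); (16,15,cv); (17,5,cv); (17,13,cv); (17,14,cv); (18,9,cv); (18,14,cv); (18,15,cv); (19,13,cv); (19,14,cv); (19,15,cv); result: nodes: 2:V, 4:V, 5:V, 6:V, 7:V, 9:V, 12:T, 13:V, 14:V, 15:V, 16:T, 17:T, 18:T, 19:T edges: (12,2,cv); (12,4,cv); (12,7,cv); (16,2,cv); (16,13,cv); (16,15,cv); (17,5,cv); (17,13,cv); (17,14,cv); (18,9,cv); (18,14,cv); (18,15,cv); (19,13,cv); (19,14,cv); (19,15,cv)
step 2: rule r1; match: 0->12, 1->2, 2->4, 3->7; deleted nodes 12; deleted edges (12,2,cv); (12,4,cv); (12,7,cv); added nodes 20, 21, 22, 23, 24, 25, 26; added edges (23,2,cv); (23,20,cv); (23,22,cv); (24,4,cv); (24,20,cv); (24,21,cv); (25,7,cv); (25,21,cv); (25,22,cv); (26,20,cv); (26,21,cv); (26,22,cv); result: nodes: 2:V, 4:V, 5:V, 6:V, 7:V, 9:V, 13:V, 14:V, 15:V, 16:T, 17:T, 18:T, 19:T, 20:V, 21:V, 22:V, 23:T, 24:T, 25:T, 26:T edges: (16,2,cv); (16,13,cv); (16,15,cv); (17,5,cv); (17,13,cv); (17,14,cv); (18,9,cv); (18,14,cv); (18,15,cv); (19,13,cv); (19,14,cv); (19,15,cv); (23,2,cv); (23,20,cv); (23,22,cv); (24,4,cv); (24,20,cv); (24,21,cv); (25,7,cv); (25,21,cv); (25,22,cv); (26,20,cv); (26,21,cv); (26,22,cv)
final:
nodes: 2:V, 4:V, 5:V, 6:V, 7:V, 9:V, 13:V, 14:V, 15:V, 16:T, 17:T, 18:T, 19:T, 20:V, 21:V, 22:V, 23:T, 24:T, 25:T, 26:T
edges: (16,2,cv); (16,13,cv); (16,15,cv); (17,5,cv); (17,13,cv); (17,14,cv); (18,9,cv); (18,14,cv); (18,15,cv); (19,13,cv); (19,14,cv); (19,15,cv); (23,2,cv); (23,20,cv); (23,22,cv); (24,4,cv); (24,20,cv); (24,21,cv); (25,7,cv); (25,21,cv); (25,22,cv); (26,20,cv); (26,21,cv); (26,22,cv)


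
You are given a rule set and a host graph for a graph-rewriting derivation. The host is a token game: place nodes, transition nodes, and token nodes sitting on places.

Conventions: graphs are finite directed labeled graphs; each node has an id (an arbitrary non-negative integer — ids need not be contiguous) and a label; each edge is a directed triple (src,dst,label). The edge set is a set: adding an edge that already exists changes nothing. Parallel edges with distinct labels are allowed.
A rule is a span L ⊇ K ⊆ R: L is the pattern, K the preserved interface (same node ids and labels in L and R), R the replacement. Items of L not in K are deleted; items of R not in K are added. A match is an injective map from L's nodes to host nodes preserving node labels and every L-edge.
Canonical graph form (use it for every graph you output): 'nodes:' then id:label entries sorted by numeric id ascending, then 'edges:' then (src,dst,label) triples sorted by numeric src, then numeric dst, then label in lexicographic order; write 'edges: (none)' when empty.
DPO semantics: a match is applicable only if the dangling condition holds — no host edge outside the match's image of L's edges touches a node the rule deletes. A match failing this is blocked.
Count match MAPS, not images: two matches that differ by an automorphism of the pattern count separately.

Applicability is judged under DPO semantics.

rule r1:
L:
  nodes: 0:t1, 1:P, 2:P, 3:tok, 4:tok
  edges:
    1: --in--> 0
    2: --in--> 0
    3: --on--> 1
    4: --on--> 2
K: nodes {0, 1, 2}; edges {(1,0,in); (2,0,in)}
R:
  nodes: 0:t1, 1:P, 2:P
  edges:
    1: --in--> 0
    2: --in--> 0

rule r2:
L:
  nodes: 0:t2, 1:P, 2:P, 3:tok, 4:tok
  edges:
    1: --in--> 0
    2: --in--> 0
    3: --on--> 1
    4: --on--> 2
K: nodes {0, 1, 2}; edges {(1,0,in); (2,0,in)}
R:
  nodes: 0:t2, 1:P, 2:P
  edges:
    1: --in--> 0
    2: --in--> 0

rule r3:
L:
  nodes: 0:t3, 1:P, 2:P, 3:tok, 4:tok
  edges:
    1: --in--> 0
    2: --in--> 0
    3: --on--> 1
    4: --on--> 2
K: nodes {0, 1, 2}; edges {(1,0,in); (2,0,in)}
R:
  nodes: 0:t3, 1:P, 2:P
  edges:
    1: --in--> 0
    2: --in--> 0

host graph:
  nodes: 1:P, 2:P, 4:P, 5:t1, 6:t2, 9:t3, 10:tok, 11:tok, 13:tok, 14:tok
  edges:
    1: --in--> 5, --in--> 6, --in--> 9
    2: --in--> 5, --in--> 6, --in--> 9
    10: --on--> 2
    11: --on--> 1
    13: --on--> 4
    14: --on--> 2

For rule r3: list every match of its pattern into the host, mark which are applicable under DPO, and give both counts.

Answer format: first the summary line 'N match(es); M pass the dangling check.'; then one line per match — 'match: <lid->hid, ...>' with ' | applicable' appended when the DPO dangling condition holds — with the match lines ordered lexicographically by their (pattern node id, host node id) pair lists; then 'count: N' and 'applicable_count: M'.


4 match(es); 4 pass the dangling check.
match: 0->9, 1->1, 2->2, 3->11, 4->10 | applicable
match: 0->9, 1->1, 2->2, 3->11, 4->14 | applicable
match: 0->9, 1->2, 2->1, 3->10, 4->11 | applicable
match: 0->9, 1->2, 2->1, 3->14, 4->11 | applicable
count: 4
applicable_count: 4


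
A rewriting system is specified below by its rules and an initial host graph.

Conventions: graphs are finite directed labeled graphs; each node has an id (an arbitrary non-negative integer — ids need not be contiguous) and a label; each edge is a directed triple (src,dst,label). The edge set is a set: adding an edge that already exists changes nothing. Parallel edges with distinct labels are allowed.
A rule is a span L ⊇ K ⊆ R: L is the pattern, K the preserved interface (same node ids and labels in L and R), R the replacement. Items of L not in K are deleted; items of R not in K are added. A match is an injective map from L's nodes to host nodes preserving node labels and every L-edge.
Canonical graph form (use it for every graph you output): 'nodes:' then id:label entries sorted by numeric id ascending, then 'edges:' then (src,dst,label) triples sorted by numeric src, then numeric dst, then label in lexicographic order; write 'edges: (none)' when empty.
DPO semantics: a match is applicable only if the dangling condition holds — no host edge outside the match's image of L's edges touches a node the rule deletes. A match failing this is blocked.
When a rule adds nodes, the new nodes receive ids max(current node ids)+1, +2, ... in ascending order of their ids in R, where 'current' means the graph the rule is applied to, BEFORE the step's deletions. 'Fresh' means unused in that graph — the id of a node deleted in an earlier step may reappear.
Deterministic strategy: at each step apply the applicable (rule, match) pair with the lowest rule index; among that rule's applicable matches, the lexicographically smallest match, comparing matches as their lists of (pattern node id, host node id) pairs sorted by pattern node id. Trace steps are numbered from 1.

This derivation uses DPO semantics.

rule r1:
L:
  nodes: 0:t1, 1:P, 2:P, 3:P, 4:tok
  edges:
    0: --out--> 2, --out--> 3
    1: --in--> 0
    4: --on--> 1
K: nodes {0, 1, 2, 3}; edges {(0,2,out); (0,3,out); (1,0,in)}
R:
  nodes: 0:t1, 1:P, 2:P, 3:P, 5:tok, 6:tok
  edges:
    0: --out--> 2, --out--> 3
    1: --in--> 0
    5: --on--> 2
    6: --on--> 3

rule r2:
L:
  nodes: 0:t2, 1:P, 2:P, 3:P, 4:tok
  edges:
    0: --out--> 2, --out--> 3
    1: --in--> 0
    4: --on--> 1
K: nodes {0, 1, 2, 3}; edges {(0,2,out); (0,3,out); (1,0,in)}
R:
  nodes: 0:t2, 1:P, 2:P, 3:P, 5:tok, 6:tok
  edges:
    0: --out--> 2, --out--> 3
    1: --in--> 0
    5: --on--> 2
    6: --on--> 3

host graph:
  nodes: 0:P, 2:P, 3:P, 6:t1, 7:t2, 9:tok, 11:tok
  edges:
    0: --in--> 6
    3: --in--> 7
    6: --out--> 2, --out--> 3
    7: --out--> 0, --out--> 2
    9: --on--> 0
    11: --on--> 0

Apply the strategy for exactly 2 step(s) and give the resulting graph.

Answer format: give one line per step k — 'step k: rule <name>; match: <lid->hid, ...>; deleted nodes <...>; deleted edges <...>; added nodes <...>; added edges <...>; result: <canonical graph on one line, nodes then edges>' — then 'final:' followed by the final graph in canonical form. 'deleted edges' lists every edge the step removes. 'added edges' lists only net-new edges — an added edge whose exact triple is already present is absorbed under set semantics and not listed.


step 1: rule r1; match: 0->6, 1->0, 2->2, 3->3, 4->9; deleted nodes 9; deleted edges (9,0,on); added nodes 12, 13; added edges (12,2,on); (13,3,on); result: nodes: 0:P, 2:P, 3:P, 6:t1, 7:t2, 11:tok, 12:tok, 13:tok edges: (0,6,in); (3,7,in); (6,2,out); (6,3,out); (7,0,out); (7,2,out); (11,0,on); (12,2,on); (13,3,on)
step 2: rule r1; match: 0->6, 1->0, 2->2, 3->3, 4->11; deleted nodes 11; deleted edges (11,0,on); added nodes 14, 15; added edges (14,2,on); (15,3,on); result: nodes: 0:P, 2:P, 3:P, 6:t1, 7:t2, 12:tok, 13:tok, 14:tok, 15:tok edges: (0,6,in); (3,7,in); (6,2,out); (6,3,out); (7,0,out); (7,2,out); (12,2,on); (13,3,on); (14,2,on); (15,3,on)
final:
nodes: 0:P, 2:P, 3:P, 6:t1, 7:t2, 12:tok, 13:tok, 14:tok, 15:tok
edges: (0,6,in); (3,7,in); (6,2,out); (6,3,out); (7,0,out); (7,2,out); (12,2,on); (13,3,on); (14,2,on); (15,3,on)


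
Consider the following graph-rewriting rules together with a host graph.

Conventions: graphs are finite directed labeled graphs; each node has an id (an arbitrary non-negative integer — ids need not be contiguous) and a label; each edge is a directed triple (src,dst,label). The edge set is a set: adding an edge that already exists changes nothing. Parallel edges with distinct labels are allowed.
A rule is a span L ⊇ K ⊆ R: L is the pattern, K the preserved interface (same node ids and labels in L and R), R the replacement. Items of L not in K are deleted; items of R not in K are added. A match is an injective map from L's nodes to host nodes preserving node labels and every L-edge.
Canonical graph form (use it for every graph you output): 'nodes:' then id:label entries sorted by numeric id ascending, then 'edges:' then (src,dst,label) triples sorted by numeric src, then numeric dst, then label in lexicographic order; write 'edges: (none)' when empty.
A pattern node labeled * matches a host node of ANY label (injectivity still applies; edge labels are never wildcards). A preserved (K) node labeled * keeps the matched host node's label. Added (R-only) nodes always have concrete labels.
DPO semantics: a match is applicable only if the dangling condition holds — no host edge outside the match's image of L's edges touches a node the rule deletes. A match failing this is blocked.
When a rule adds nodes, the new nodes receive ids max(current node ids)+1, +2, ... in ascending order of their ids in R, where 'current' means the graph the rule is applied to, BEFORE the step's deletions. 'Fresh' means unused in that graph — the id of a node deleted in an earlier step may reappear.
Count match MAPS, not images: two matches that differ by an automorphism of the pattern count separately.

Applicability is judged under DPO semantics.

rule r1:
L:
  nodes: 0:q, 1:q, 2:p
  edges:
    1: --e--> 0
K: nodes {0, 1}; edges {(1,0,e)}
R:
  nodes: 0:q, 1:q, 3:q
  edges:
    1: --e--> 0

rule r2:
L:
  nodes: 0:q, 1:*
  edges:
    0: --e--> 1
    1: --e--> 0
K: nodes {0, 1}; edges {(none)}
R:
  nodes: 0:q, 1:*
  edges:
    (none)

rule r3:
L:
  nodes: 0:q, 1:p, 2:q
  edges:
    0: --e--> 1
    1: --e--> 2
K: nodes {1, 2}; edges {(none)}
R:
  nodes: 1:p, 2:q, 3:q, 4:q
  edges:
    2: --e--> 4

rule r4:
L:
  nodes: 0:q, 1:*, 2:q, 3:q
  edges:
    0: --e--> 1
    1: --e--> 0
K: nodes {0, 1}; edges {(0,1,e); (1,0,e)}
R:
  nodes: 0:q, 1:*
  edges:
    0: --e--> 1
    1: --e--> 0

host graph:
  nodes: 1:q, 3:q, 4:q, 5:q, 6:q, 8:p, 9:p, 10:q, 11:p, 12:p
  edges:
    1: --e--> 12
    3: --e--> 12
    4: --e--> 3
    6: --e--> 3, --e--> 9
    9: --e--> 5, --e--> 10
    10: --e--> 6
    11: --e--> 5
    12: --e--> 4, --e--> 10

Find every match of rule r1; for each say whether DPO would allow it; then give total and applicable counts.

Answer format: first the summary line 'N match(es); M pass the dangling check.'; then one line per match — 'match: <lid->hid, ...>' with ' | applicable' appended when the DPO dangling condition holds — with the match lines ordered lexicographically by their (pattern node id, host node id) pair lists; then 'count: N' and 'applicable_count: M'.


12 match(es); 3 pass the dangling check.
match: 0->3, 1->4, 2->8 | applicable
match: 0->3, 1->4, 2->9
match: 0->3, 1->4, 2->11
match: 0->3, 1->4, 2->12
match: 0->3, 1->6, 2->8 | applicable
match: 0->3, 1->6, 2->9
match: 0->3, 1->6, 2->11
match: 0->3, 1->6, 2->12
match: 0->6, 1->10, 2->8 | applicable
match: 0->6, 1->10, 2->9
match: 0->6, 1->10, 2->11
match: 0->6, 1->10, 2->12
count: 12
applicable_count: 3
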